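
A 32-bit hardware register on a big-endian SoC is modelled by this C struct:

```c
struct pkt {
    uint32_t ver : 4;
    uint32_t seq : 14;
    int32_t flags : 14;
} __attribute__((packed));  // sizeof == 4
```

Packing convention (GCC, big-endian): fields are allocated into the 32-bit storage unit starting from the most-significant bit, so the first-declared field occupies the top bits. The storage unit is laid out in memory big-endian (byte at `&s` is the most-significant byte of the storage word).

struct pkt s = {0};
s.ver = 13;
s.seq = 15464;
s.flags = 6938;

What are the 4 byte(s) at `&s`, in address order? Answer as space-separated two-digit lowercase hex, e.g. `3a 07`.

df 1a 1b 1a

ver (4b) val=13 bits=0xd at bit 28: 0xd0000000
seq (14b) val=15464 bits=0x3c68 at bit 14: 0xdf1a0000
flags (14b) val=6938 bits=0x1b1a at bit 0: 0xdf1a1b1a
word = 0xdf1a1b1a → big-endian bytes:
  [0]=0xdf  [1]=0x1a  [2]=0x1b  [3]=0x1a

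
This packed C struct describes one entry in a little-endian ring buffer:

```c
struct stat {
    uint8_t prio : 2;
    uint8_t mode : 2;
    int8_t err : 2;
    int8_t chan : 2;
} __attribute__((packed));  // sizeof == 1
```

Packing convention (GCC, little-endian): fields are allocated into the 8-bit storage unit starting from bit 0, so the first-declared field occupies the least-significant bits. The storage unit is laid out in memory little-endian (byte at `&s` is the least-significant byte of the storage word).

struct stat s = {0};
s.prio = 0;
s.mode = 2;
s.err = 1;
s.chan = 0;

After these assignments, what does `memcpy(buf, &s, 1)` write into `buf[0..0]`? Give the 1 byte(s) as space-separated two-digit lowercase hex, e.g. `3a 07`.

18

prio (2b) val=0 bits=0x0 at bit 0: 0x00
mode (2b) val=2 bits=0x2 at bit 2: 0x08
err (2b) val=1 bits=0x1 at bit 4: 0x18
chan (2b) val=0 bits=0x0 at bit 6: 0x18
word = 0x18 → little-endian bytes:
  [0]=0x18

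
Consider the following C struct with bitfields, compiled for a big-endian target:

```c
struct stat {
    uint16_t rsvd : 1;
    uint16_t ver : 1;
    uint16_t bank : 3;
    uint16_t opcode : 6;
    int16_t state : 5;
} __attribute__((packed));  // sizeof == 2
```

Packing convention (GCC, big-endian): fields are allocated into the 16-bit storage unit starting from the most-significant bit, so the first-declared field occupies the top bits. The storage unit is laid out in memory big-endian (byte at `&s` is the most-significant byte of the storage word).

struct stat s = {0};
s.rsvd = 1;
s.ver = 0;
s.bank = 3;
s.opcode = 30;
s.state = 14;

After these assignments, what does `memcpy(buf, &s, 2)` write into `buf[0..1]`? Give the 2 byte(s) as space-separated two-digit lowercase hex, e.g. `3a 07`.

9b ce

[15+:1] rsvd=1 & 0x1 = 0x1; word=0x8000
[14+:1] ver=0 & 0x1 = 0x0; word=0x8000
[11+:3] bank=3 & 0x7 = 0x3; word=0x9800
[5+:6] opcode=30 & 0x3f = 0x1e; word=0x9bc0
[0+:5] state=14 & 0x1f = 0xe; word=0x9bce
word = 0x9bce → big-endian bytes:
  [0]=0x9b  [1]=0xce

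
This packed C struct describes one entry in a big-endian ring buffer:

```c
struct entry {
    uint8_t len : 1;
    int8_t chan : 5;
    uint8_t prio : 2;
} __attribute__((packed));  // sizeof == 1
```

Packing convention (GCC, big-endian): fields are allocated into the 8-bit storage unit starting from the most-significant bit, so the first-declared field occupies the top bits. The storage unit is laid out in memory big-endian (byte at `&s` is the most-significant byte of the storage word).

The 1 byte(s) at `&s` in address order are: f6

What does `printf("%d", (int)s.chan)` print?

[0]=0xf6 (big-endian) → word 0xf6
len [7+:1] = (word>>7) & 0x1 = 1
chan [2+:5] = (word>>2) & 0x1f = 29  ←
prio [0+:2] = (word>>0) & 0x3 = 2
chan signed 5b, MSB=1: 29 - 32 = -3

-3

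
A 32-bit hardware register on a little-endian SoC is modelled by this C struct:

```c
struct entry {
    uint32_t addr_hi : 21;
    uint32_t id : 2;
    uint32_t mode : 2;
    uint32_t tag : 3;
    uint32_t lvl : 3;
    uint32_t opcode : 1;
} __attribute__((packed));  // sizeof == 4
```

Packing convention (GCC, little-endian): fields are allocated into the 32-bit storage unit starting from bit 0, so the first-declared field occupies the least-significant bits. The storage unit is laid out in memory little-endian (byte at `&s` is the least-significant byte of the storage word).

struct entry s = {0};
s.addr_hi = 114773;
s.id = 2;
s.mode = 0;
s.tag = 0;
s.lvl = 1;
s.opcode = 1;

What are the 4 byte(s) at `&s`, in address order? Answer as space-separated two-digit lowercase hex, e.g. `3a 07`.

55 c0 41 90

[0+:21] addr_hi=114773 & 0x1fffff = 0x1c055; word=0x0001c055
[21+:2] id=2 & 0x3 = 0x2; word=0x0041c055
[23+:2] mode=0 & 0x3 = 0x0; word=0x0041c055
[25+:3] tag=0 & 0x7 = 0x0; word=0x0041c055
[28+:3] lvl=1 & 0x7 = 0x1; word=0x1041c055
[31+:1] opcode=1 & 0x1 = 0x1; word=0x9041c055
word = 0x9041c055 → little-endian bytes:
  [0]=0x55  [1]=0xc0  [2]=0x41  [3]=0x90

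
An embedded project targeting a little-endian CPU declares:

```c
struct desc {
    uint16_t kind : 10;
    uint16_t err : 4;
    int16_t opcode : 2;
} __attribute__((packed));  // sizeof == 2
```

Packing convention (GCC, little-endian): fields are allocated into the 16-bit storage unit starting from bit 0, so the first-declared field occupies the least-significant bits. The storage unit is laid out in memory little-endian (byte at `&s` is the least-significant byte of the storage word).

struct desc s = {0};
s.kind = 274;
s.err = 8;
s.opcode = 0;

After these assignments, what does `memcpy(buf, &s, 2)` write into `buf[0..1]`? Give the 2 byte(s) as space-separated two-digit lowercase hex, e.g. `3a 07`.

12 21

kind:10 = 274 → 0x112 << 0 → word 0x0112
err:4 = 8 → 0x8 << 10 → word 0x2112
opcode:2 = 0 → 0x0 << 14 → word 0x2112
word = 0x2112 → little-endian bytes:
  [0]=0x12  [1]=0x21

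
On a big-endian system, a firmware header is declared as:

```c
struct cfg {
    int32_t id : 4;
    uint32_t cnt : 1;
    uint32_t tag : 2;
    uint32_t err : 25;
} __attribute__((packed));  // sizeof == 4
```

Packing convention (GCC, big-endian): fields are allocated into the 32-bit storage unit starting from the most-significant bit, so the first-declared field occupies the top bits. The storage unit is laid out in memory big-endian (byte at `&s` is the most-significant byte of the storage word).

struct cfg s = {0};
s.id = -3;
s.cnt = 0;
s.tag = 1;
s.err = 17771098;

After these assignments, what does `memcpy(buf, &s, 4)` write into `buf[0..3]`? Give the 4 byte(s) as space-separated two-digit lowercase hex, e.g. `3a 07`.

d3 0f 2a 5a

id (4b) val=-3 bits=0xd at bit 28: 0xd0000000
cnt (1b) val=0 bits=0x0 at bit 27: 0xd0000000
tag (2b) val=1 bits=0x1 at bit 25: 0xd2000000
err (25b) val=17771098 bits=0x10f2a5a at bit 0: 0xd30f2a5a
word = 0xd30f2a5a → big-endian bytes:
  [0]=0xd3  [1]=0x0f  [2]=0x2a  [3]=0x5a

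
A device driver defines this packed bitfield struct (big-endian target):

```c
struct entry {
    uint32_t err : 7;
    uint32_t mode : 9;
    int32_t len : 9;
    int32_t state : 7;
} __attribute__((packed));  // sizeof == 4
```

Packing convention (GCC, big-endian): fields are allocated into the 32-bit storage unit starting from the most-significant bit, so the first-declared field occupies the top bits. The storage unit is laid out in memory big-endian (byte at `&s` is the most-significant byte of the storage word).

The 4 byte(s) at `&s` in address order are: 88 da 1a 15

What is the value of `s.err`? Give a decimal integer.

68

[0]=0x88 [1]=0xda [2]=0x1a [3]=0x15 (big-endian) → word 0x88da1a15
err:7 @ bit 25 → (0x88da1a15>>25)&0x7f = 0x44  ←
mode:9 @ bit 16 → (0x88da1a15>>16)&0x1ff = 0xda
len:9 @ bit 7 → (0x88da1a15>>7)&0x1ff = 0x34
state:7 @ bit 0 → (0x88da1a15>>0)&0x7f = 0x15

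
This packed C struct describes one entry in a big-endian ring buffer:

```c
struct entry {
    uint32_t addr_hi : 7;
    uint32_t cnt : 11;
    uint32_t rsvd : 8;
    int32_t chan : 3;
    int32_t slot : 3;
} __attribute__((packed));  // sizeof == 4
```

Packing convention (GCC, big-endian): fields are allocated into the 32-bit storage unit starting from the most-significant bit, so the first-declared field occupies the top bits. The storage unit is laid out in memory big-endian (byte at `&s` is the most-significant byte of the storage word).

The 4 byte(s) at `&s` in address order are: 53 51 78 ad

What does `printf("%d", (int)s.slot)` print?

[0]=0x53 [1]=0x51 [2]=0x78 [3]=0xad (big-endian) → word 0x535178ad
addr_hi:7 @ bit 25 → (0x535178ad>>25)&0x7f = 0x29
cnt:11 @ bit 14 → (0x535178ad>>14)&0x7ff = 0x545
rsvd:8 @ bit 6 → (0x535178ad>>6)&0xff = 0xe2
chan:3 @ bit 3 → (0x535178ad>>3)&0x7 = 0x5
slot:3 @ bit 0 → (0x535178ad>>0)&0x7 = 0x5  ←
slot signed 3b, MSB=1: 5 - 8 = -3

-3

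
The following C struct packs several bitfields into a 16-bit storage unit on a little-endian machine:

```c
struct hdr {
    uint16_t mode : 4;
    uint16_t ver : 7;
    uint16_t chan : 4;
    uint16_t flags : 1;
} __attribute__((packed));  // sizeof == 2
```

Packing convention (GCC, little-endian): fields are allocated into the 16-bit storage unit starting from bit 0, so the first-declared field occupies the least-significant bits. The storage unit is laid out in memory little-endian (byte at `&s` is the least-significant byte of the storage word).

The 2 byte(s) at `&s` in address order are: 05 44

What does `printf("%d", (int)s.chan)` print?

[0]=0x05 [1]=0x44 (little-endian) → word 0x4405
mode [0+:4] = (word>>0) & 0xf = 5
ver [4+:7] = (word>>4) & 0x7f = 64
chan [11+:4] = (word>>11) & 0xf = 8  ←
flags [15+:1] = (word>>15) & 0x1 = 0

8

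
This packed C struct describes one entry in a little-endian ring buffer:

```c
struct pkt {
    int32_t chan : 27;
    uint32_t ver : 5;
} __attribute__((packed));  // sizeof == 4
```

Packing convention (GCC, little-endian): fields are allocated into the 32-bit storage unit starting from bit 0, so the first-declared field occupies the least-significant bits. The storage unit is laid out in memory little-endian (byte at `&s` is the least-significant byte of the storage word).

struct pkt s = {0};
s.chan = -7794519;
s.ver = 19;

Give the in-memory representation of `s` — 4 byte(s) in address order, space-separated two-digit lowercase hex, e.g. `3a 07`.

a9 10 89 9f

chan:27 = -7794519 → 0x78910a9 << 0 → word 0x078910a9
ver:5 = 19 → 0x13 << 27 → word 0x9f8910a9
word = 0x9f8910a9 → little-endian bytes:
  [0]=0xa9  [1]=0x10  [2]=0x89  [3]=0x9f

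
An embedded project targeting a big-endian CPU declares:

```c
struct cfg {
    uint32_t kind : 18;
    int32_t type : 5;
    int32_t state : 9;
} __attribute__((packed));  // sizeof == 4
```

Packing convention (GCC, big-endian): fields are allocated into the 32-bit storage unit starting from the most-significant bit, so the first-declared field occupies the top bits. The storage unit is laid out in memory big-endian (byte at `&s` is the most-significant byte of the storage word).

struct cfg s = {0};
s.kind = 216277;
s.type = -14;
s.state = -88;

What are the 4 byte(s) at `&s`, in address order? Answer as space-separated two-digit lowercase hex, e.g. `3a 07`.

kind:18 = 216277 → 0x34cd5 << 14 → word 0xd3354000
type:5 = -14 → 0x12 << 9 → word 0xd3356400
state:9 = -88 → 0x1a8 << 0 → word 0xd33565a8
word = 0xd33565a8 → big-endian bytes:
  [0]=0xd3  [1]=0x35  [2]=0x65  [3]=0xa8

d3 35 65 a8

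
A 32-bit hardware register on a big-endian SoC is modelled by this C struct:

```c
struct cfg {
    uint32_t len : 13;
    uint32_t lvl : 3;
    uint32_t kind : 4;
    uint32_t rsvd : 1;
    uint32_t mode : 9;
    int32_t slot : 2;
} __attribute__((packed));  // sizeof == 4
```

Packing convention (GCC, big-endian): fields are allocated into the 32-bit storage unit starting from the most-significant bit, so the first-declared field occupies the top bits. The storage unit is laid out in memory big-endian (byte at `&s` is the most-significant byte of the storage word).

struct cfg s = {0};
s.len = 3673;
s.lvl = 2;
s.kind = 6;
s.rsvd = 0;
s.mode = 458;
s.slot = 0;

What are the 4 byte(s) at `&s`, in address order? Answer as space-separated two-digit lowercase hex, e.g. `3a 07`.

72 ca 67 28

[19+:13] len=3673 & 0x1fff = 0xe59; word=0x72c80000
[16+:3] lvl=2 & 0x7 = 0x2; word=0x72ca0000
[12+:4] kind=6 & 0xf = 0x6; word=0x72ca6000
[11+:1] rsvd=0 & 0x1 = 0x0; word=0x72ca6000
[2+:9] mode=458 & 0x1ff = 0x1ca; word=0x72ca6728
[0+:2] slot=0 & 0x3 = 0x0; word=0x72ca6728
word = 0x72ca6728 → big-endian bytes:
  [0]=0x72  [1]=0xca  [2]=0x67  [3]=0x28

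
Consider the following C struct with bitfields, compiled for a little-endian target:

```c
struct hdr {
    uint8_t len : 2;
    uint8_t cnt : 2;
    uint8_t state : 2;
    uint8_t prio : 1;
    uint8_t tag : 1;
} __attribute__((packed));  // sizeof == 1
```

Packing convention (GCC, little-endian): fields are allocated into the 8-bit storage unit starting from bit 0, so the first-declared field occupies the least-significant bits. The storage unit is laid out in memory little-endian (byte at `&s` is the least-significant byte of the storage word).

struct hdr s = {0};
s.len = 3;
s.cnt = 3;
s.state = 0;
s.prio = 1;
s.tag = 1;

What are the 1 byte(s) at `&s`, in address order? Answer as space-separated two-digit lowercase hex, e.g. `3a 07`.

len (2b) val=3 bits=0x3 at bit 0: 0x03
cnt (2b) val=3 bits=0x3 at bit 2: 0x0f
state (2b) val=0 bits=0x0 at bit 4: 0x0f
prio (1b) val=1 bits=0x1 at bit 6: 0x4f
tag (1b) val=1 bits=0x1 at bit 7: 0xcf
word = 0xcf → little-endian bytes:
  [0]=0xcf

cf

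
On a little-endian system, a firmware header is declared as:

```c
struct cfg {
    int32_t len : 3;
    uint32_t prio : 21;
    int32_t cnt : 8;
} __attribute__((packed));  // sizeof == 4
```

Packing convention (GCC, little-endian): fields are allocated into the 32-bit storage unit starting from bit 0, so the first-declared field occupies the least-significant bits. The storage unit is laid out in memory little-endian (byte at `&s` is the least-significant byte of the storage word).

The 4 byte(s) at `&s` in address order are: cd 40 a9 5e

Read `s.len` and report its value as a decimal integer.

-3

[0]=0xcd [1]=0x40 [2]=0xa9 [3]=0x5e (little-endian) → word 0x5ea940cd
len [0+:3] = (word>>0) & 0x7 = 5  ←
prio [3+:21] = (word>>3) & 0x1fffff = 1386521
cnt [24+:8] = (word>>24) & 0xff = 94
len signed 3b, MSB=1: 5 - 8 = -3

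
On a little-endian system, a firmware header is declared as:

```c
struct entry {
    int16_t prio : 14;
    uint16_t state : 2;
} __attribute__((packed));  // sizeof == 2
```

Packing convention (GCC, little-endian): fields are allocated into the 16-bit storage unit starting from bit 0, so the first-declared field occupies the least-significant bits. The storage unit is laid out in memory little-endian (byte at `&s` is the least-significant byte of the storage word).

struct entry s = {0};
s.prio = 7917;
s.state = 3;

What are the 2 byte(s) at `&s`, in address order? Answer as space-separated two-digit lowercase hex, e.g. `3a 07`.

prio:14 = 7917 → 0x1eed << 0 → word 0x1eed
state:2 = 3 → 0x3 << 14 → word 0xdeed
word = 0xdeed → little-endian bytes:
  [0]=0xed  [1]=0xde

ed de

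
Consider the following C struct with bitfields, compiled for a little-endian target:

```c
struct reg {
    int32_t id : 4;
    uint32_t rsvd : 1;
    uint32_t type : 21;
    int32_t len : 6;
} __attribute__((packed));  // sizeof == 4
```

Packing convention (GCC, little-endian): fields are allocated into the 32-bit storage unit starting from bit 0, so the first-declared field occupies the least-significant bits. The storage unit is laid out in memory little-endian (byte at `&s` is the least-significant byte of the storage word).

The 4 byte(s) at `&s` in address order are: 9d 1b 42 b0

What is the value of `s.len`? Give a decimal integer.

[0]=0x9d [1]=0x1b [2]=0x42 [3]=0xb0 (little-endian) → word 0xb0421b9d
id:4 @ bit 0 → (0xb0421b9d>>0)&0xf = 0xd
rsvd:1 @ bit 4 → (0xb0421b9d>>4)&0x1 = 0x1
type:21 @ bit 5 → (0xb0421b9d>>5)&0x1fffff = 0x210dc
len:6 @ bit 26 → (0xb0421b9d>>26)&0x3f = 0x2c  ←
len signed 6b, MSB=1: 44 - 64 = -20

-20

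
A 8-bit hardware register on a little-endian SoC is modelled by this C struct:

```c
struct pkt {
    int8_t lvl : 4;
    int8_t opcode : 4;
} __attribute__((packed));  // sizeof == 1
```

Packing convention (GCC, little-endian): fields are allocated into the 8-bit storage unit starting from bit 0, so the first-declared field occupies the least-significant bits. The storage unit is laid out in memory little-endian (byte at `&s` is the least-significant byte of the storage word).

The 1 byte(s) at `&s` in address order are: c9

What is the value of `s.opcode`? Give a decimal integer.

-4

[0]=0xc9 (little-endian) → word 0xc9
lvl:4 @ bit 0 → (0xc9>>0)&0xf = 0x9
opcode:4 @ bit 4 → (0xc9>>4)&0xf = 0xc  ←
opcode signed 4b, MSB=1: 12 - 16 = -4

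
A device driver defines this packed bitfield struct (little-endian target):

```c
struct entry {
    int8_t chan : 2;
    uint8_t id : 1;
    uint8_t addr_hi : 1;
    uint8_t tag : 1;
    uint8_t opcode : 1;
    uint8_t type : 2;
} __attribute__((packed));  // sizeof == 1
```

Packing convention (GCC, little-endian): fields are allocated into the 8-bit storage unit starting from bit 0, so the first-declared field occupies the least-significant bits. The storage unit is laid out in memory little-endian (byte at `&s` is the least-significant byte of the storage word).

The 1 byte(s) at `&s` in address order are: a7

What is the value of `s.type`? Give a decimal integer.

2

[0]=0xa7 (little-endian) → word 0xa7
chan:2 @ bit 0 → (0xa7>>0)&0x3 = 0x3
id:1 @ bit 2 → (0xa7>>2)&0x1 = 0x1
addr_hi:1 @ bit 3 → (0xa7>>3)&0x1 = 0x0
tag:1 @ bit 4 → (0xa7>>4)&0x1 = 0x0
opcode:1 @ bit 5 → (0xa7>>5)&0x1 = 0x1
type:2 @ bit 6 → (0xa7>>6)&0x3 = 0x2  ←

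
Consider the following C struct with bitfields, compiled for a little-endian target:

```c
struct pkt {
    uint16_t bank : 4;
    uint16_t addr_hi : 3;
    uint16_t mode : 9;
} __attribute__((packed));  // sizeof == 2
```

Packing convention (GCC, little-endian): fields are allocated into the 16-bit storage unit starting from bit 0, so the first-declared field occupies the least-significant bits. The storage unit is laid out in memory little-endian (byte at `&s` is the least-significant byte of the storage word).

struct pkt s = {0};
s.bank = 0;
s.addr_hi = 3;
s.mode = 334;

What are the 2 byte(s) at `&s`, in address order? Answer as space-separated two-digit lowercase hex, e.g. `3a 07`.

30 a7

bank (4b) val=0 bits=0x0 at bit 0: 0x0000
addr_hi (3b) val=3 bits=0x3 at bit 4: 0x0030
mode (9b) val=334 bits=0x14e at bit 7: 0xa730
word = 0xa730 → little-endian bytes:
  [0]=0x30  [1]=0xa7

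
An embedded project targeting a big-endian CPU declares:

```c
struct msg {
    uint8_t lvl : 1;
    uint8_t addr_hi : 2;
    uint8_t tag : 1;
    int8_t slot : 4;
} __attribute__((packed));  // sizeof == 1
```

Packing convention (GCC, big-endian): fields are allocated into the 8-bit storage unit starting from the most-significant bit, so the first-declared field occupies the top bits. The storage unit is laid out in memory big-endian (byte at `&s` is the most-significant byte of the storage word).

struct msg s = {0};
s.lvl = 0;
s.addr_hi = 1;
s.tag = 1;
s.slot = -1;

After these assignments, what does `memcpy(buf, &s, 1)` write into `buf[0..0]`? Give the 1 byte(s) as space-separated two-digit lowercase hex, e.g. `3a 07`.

3f

[7+:1] lvl=0 & 0x1 = 0x0; word=0x00
[5+:2] addr_hi=1 & 0x3 = 0x1; word=0x20
[4+:1] tag=1 & 0x1 = 0x1; word=0x30
[0+:4] slot=-1 & 0xf = 0xf; word=0x3f
word = 0x3f → big-endian bytes:
  [0]=0x3f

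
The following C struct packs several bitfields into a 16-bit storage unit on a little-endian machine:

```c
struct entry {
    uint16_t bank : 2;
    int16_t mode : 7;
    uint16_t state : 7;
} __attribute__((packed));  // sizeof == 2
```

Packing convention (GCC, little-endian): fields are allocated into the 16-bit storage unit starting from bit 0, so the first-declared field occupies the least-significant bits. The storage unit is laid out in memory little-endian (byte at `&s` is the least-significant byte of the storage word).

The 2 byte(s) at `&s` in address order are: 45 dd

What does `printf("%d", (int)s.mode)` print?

-47

[0]=0x45 [1]=0xdd (little-endian) → word 0xdd45
bank:2 @ bit 0 → (0xdd45>>0)&0x3 = 0x1
mode:7 @ bit 2 → (0xdd45>>2)&0x7f = 0x51  ←
state:7 @ bit 9 → (0xdd45>>9)&0x7f = 0x6e
mode signed 7b, MSB=1: 81 - 128 = -47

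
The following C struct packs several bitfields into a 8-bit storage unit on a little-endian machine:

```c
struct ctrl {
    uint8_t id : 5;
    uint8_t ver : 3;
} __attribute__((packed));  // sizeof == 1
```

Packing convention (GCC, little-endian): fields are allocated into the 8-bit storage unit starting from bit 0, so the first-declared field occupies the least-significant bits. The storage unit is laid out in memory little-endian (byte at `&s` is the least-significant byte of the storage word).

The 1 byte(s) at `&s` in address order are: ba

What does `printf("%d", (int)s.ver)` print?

5

[0]=0xba (little-endian) → word 0xba
id [0+:5] = (word>>0) & 0x1f = 26
ver [5+:3] = (word>>5) & 0x7 = 5  ←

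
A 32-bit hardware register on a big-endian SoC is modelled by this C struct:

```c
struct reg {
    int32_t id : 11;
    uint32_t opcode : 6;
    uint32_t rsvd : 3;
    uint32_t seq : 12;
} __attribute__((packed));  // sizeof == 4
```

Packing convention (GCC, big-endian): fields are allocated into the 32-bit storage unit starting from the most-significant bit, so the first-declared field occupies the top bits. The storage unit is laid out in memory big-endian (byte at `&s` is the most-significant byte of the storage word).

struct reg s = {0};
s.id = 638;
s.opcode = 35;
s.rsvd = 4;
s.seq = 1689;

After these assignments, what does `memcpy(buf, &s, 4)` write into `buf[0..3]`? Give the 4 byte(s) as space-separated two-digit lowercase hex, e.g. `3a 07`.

[21+:11] id=638 & 0x7ff = 0x27e; word=0x4fc00000
[15+:6] opcode=35 & 0x3f = 0x23; word=0x4fd18000
[12+:3] rsvd=4 & 0x7 = 0x4; word=0x4fd1c000
[0+:12] seq=1689 & 0xfff = 0x699; word=0x4fd1c699
word = 0x4fd1c699 → big-endian bytes:
  [0]=0x4f  [1]=0xd1  [2]=0xc6  [3]=0x99

4f d1 c6 99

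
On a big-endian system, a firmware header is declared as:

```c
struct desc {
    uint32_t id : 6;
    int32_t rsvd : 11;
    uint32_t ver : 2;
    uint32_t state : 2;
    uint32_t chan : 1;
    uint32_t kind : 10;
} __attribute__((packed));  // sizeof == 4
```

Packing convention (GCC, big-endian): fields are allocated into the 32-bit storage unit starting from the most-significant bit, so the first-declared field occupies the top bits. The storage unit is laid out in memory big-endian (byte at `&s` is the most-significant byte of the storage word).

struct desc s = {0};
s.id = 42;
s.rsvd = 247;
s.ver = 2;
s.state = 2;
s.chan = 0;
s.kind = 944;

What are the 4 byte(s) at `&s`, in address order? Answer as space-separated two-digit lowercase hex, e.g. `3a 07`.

a8 7b d3 b0

[26+:6] id=42 & 0x3f = 0x2a; word=0xa8000000
[15+:11] rsvd=247 & 0x7ff = 0xf7; word=0xa87b8000
[13+:2] ver=2 & 0x3 = 0x2; word=0xa87bc000
[11+:2] state=2 & 0x3 = 0x2; word=0xa87bd000
[10+:1] chan=0 & 0x1 = 0x0; word=0xa87bd000
[0+:10] kind=944 & 0x3ff = 0x3b0; word=0xa87bd3b0
word = 0xa87bd3b0 → big-endian bytes:
  [0]=0xa8  [1]=0x7b  [2]=0xd3  [3]=0xb0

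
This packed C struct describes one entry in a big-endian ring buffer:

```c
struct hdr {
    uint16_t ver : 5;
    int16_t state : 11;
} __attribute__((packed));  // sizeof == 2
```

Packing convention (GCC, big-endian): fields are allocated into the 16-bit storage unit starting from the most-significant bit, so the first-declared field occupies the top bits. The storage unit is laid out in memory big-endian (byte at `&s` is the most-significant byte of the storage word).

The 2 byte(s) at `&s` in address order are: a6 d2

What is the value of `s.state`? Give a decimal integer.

-302

[0]=0xa6 [1]=0xd2 (big-endian) → word 0xa6d2
ver [11+:5] = (word>>11) & 0x1f = 20
state [0+:11] = (word>>0) & 0x7ff = 1746  ←
state signed 11b, MSB=1: 1746 - 2048 = -302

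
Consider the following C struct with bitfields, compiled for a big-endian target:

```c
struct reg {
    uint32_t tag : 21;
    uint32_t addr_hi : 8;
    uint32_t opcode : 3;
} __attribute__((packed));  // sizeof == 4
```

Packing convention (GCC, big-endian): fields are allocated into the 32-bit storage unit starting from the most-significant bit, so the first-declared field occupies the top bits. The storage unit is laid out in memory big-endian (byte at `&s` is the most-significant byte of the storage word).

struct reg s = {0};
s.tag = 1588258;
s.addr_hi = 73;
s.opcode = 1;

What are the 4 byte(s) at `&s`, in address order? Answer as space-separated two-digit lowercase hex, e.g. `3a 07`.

c1 e1 12 49

tag:21 = 1588258 → 0x183c22 << 11 → word 0xc1e11000
addr_hi:8 = 73 → 0x49 << 3 → word 0xc1e11248
opcode:3 = 1 → 0x1 << 0 → word 0xc1e11249
word = 0xc1e11249 → big-endian bytes:
  [0]=0xc1  [1]=0xe1  [2]=0x12  [3]=0x49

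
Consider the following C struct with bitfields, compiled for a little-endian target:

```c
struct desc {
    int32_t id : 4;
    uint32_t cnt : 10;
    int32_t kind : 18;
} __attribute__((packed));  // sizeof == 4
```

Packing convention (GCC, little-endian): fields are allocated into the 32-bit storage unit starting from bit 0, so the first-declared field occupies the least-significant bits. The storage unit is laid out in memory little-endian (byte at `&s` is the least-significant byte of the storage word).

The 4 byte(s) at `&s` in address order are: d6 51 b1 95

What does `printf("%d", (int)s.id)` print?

[0]=0xd6 [1]=0x51 [2]=0xb1 [3]=0x95 (little-endian) → word 0x95b151d6
id:4 @ bit 0 → (0x95b151d6>>0)&0xf = 0x6  ←
cnt:10 @ bit 4 → (0x95b151d6>>4)&0x3ff = 0x11d
kind:18 @ bit 14 → (0x95b151d6>>14)&0x3ffff = 0x256c5
id signed 4b, MSB=0: value = 6

6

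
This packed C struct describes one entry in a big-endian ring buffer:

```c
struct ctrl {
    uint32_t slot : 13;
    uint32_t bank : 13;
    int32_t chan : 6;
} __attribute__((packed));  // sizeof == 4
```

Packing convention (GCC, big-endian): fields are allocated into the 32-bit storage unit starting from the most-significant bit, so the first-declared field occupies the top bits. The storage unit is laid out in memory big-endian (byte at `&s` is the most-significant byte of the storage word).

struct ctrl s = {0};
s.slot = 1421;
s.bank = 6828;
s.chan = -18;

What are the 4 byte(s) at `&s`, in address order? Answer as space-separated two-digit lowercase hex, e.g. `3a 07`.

slot:13 = 1421 → 0x58d << 19 → word 0x2c680000
bank:13 = 6828 → 0x1aac << 6 → word 0x2c6eab00
chan:6 = -18 → 0x2e << 0 → word 0x2c6eab2e
word = 0x2c6eab2e → big-endian bytes:
  [0]=0x2c  [1]=0x6e  [2]=0xab  [3]=0x2e

2c 6e ab 2e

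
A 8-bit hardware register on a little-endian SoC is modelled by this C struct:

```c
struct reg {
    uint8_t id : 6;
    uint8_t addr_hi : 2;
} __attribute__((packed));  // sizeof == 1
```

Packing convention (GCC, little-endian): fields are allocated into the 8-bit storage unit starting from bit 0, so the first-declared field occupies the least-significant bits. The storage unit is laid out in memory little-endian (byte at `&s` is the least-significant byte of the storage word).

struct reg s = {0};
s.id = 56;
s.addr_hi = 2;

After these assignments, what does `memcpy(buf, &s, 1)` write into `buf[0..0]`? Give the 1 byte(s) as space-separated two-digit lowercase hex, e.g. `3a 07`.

id (6b) val=56 bits=0x38 at bit 0: 0x38
addr_hi (2b) val=2 bits=0x2 at bit 6: 0xb8
word = 0xb8 → little-endian bytes:
  [0]=0xb8

b8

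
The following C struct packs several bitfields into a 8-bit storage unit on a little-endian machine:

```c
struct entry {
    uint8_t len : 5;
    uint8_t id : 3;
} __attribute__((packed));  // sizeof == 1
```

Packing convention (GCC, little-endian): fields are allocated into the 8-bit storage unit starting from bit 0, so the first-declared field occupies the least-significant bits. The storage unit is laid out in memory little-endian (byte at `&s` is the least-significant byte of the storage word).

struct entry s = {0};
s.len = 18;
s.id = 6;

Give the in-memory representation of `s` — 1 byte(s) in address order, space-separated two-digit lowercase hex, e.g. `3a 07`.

[0+:5] len=18 & 0x1f = 0x12; word=0x12
[5+:3] id=6 & 0x7 = 0x6; word=0xd2
word = 0xd2 → little-endian bytes:
  [0]=0xd2

d2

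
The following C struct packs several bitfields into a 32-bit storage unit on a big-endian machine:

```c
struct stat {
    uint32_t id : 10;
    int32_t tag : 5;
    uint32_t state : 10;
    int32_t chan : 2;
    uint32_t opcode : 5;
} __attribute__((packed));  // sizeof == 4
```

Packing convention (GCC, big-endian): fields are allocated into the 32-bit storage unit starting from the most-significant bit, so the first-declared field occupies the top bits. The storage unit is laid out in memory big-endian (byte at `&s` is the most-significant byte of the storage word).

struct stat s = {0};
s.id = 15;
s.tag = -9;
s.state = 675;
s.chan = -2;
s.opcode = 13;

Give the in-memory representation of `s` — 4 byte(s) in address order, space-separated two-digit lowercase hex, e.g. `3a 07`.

03 ef 51 cd

id (10b) val=15 bits=0xf at bit 22: 0x03c00000
tag (5b) val=-9 bits=0x17 at bit 17: 0x03ee0000
state (10b) val=675 bits=0x2a3 at bit 7: 0x03ef5180
chan (2b) val=-2 bits=0x2 at bit 5: 0x03ef51c0
opcode (5b) val=13 bits=0xd at bit 0: 0x03ef51cd
word = 0x03ef51cd → big-endian bytes:
  [0]=0x03  [1]=0xef  [2]=0x51  [3]=0xcd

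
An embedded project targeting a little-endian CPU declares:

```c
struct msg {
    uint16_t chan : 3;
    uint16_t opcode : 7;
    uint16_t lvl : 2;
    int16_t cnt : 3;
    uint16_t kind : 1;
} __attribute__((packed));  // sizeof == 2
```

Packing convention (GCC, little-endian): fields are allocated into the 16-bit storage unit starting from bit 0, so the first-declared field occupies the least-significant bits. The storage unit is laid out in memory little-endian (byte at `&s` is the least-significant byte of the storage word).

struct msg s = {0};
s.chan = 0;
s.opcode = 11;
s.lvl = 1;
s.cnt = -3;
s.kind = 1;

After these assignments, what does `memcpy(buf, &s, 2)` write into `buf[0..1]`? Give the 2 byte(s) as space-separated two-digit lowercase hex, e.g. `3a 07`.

58 d4

chan (3b) val=0 bits=0x0 at bit 0: 0x0000
opcode (7b) val=11 bits=0xb at bit 3: 0x0058
lvl (2b) val=1 bits=0x1 at bit 10: 0x0458
cnt (3b) val=-3 bits=0x5 at bit 12: 0x5458
kind (1b) val=1 bits=0x1 at bit 15: 0xd458
word = 0xd458 → little-endian bytes:
  [0]=0x58  [1]=0xd4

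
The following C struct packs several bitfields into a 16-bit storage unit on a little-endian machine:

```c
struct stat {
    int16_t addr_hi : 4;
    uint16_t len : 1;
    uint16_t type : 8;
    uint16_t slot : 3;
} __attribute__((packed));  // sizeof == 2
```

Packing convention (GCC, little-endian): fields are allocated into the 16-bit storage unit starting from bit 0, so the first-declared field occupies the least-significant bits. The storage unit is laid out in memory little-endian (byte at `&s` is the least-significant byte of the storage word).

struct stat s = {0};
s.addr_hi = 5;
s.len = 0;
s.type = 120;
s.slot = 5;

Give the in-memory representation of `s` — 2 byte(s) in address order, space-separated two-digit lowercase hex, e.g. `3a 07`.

05 af

[0+:4] addr_hi=5 & 0xf = 0x5; word=0x0005
[4+:1] len=0 & 0x1 = 0x0; word=0x0005
[5+:8] type=120 & 0xff = 0x78; word=0x0f05
[13+:3] slot=5 & 0x7 = 0x5; word=0xaf05
word = 0xaf05 → little-endian bytes:
  [0]=0x05  [1]=0xaf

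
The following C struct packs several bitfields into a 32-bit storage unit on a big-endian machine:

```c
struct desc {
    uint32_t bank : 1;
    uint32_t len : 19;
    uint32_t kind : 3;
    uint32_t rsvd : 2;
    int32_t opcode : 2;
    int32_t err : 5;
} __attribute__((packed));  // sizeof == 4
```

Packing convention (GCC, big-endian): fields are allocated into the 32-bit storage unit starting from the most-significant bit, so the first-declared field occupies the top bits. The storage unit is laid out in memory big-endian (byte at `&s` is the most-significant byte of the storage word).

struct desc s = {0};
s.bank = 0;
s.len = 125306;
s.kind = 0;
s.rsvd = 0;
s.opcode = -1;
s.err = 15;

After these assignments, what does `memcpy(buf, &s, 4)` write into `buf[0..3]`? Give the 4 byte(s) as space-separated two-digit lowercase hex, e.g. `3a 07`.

1e 97 a0 6f

[31+:1] bank=0 & 0x1 = 0x0; word=0x00000000
[12+:19] len=125306 & 0x7ffff = 0x1e97a; word=0x1e97a000
[9+:3] kind=0 & 0x7 = 0x0; word=0x1e97a000
[7+:2] rsvd=0 & 0x3 = 0x0; word=0x1e97a000
[5+:2] opcode=-1 & 0x3 = 0x3; word=0x1e97a060
[0+:5] err=15 & 0x1f = 0xf; word=0x1e97a06f
word = 0x1e97a06f → big-endian bytes:
  [0]=0x1e  [1]=0x97  [2]=0xa0  [3]=0x6f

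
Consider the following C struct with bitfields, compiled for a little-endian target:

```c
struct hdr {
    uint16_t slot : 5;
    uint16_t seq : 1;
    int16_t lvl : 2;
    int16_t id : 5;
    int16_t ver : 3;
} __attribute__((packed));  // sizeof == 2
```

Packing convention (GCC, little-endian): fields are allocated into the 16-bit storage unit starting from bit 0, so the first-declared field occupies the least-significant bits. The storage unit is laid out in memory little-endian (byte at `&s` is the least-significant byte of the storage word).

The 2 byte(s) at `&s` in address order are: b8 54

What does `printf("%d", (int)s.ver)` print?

[0]=0xb8 [1]=0x54 (little-endian) → word 0x54b8
slot [0+:5] = (word>>0) & 0x1f = 24
seq [5+:1] = (word>>5) & 0x1 = 1
lvl [6+:2] = (word>>6) & 0x3 = 2
id [8+:5] = (word>>8) & 0x1f = 20
ver [13+:3] = (word>>13) & 0x7 = 2  ←
ver signed 3b, MSB=0: value = 2

2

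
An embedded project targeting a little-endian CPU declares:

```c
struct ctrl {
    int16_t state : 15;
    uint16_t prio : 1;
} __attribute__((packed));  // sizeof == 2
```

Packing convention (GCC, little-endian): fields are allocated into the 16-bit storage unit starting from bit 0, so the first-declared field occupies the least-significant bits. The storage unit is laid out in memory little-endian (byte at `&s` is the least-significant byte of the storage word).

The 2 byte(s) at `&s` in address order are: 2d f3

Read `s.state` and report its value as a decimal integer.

-3283

[0]=0x2d [1]=0xf3 (little-endian) → word 0xf32d
state:15 @ bit 0 → (0xf32d>>0)&0x7fff = 0x732d  ←
prio:1 @ bit 15 → (0xf32d>>15)&0x1 = 0x1
state signed 15b, MSB=1: 29485 - 32768 = -3283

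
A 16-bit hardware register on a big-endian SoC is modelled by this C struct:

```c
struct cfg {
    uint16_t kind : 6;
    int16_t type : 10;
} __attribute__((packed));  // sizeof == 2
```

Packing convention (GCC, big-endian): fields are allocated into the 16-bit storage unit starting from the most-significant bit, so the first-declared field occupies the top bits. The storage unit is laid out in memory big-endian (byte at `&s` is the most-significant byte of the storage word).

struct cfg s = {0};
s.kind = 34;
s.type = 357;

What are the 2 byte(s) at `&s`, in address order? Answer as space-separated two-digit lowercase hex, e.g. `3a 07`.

89 65

kind:6 = 34 → 0x22 << 10 → word 0x8800
type:10 = 357 → 0x165 << 0 → word 0x8965
word = 0x8965 → big-endian bytes:
  [0]=0x89  [1]=0x65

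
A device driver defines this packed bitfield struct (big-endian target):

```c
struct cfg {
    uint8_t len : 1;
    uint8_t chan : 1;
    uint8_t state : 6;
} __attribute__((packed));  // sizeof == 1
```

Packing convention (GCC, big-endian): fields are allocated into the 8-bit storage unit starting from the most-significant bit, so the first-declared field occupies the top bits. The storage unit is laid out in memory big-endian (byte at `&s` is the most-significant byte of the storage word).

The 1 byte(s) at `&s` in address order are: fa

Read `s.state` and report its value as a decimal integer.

[0]=0xfa (big-endian) → word 0xfa
len [7+:1] = (word>>7) & 0x1 = 1
chan [6+:1] = (word>>6) & 0x1 = 1
state [0+:6] = (word>>0) & 0x3f = 58  ←

58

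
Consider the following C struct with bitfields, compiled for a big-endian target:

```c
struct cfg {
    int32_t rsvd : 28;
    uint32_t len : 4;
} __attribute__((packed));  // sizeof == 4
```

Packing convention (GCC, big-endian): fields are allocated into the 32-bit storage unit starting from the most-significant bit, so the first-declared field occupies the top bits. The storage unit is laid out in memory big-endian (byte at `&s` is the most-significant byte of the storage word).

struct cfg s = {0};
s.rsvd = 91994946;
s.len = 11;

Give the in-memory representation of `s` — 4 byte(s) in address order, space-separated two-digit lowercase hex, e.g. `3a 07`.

57 bb b4 2b

rsvd:28 = 91994946 → 0x57bbb42 << 4 → word 0x57bbb420
len:4 = 11 → 0xb << 0 → word 0x57bbb42b
word = 0x57bbb42b → big-endian bytes:
  [0]=0x57  [1]=0xbb  [2]=0xb4  [3]=0x2b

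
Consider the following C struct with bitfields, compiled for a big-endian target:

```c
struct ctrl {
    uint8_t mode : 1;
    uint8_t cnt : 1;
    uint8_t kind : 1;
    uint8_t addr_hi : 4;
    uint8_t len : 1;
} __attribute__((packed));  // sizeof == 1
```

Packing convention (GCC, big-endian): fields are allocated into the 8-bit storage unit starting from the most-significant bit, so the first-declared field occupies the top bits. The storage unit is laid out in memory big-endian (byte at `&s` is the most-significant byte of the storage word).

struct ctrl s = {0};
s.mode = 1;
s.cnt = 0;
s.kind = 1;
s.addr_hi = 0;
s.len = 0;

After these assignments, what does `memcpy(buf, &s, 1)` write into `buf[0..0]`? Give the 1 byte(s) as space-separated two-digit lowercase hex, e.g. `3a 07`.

mode:1 = 1 → 0x1 << 7 → word 0x80
cnt:1 = 0 → 0x0 << 6 → word 0x80
kind:1 = 1 → 0x1 << 5 → word 0xa0
addr_hi:4 = 0 → 0x0 << 1 → word 0xa0
len:1 = 0 → 0x0 << 0 → word 0xa0
word = 0xa0 → big-endian bytes:
  [0]=0xa0

a0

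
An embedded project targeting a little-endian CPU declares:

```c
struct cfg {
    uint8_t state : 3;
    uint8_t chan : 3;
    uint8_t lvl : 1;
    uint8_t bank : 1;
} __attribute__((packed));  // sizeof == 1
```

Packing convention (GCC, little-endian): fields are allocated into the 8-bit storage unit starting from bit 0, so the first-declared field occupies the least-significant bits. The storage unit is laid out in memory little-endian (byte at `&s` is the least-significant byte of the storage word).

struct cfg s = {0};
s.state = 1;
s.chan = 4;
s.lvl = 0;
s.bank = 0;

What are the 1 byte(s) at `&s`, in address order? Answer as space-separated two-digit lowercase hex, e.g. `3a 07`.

state (3b) val=1 bits=0x1 at bit 0: 0x01
chan (3b) val=4 bits=0x4 at bit 3: 0x21
lvl (1b) val=0 bits=0x0 at bit 6: 0x21
bank (1b) val=0 bits=0x0 at bit 7: 0x21
word = 0x21 → little-endian bytes:
  [0]=0x21

21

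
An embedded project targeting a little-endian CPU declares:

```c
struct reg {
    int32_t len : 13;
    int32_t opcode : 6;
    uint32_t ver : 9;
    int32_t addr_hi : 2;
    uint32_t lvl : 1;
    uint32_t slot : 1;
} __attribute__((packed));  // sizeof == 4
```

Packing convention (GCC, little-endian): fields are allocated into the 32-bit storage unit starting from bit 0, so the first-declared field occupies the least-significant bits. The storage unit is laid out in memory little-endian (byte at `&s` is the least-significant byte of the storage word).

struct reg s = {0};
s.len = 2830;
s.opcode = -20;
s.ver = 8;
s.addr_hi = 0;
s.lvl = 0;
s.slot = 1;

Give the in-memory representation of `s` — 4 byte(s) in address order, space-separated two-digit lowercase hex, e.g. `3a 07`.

0e 8b 45 80

len (13b) val=2830 bits=0xb0e at bit 0: 0x00000b0e
opcode (6b) val=-20 bits=0x2c at bit 13: 0x00058b0e
ver (9b) val=8 bits=0x8 at bit 19: 0x00458b0e
addr_hi (2b) val=0 bits=0x0 at bit 28: 0x00458b0e
lvl (1b) val=0 bits=0x0 at bit 30: 0x00458b0e
slot (1b) val=1 bits=0x1 at bit 31: 0x80458b0e
word = 0x80458b0e → little-endian bytes:
  [0]=0x0e  [1]=0x8b  [2]=0x45  [3]=0x80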